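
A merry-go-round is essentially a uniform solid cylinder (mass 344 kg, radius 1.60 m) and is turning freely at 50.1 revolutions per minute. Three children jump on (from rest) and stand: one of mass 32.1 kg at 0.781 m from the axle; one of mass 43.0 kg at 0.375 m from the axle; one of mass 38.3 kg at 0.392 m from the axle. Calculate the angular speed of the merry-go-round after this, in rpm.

The added mass arrives with no angular momentum about the axle, and any external torque about the axle is negligible, so the system's angular momentum is conserved.
I_p = ½(344)(1.60)² = 440.3 kg·m².
Added inertia Σmr² = (32.1)(0.781)² + (43.0)(0.375)² + (38.3)(0.392)² = 31.51 kg·m²; I_f = 440.3 + 31.51 = 471.8 kg·m².
ω_f = I_p ω_i / I_f = (440.3)(50.1) / 471.8 = 46.75 rpm.

ω_f ≈ 46.8 rpm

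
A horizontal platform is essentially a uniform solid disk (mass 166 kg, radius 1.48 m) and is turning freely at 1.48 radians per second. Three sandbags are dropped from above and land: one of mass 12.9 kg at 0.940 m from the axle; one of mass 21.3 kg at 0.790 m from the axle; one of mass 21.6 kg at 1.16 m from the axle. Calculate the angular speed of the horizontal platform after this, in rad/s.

ω_f ≈ 1.14 rad/s

No external torque acts about the axle; L_before = L_after.
I_p = ½(166)(1.48)² = 181.8 kg·m².
Added inertia Σmr² = (12.9)(0.940)² + (21.3)(0.790)² + (21.6)(1.16)² = 53.76 kg·m²; I_f = 181.8 + 53.76 = 235.6 kg·m².
ω_f = I_p ω_i / I_f = (181.8)(1.48) / 235.6 = 1.142 rad/s.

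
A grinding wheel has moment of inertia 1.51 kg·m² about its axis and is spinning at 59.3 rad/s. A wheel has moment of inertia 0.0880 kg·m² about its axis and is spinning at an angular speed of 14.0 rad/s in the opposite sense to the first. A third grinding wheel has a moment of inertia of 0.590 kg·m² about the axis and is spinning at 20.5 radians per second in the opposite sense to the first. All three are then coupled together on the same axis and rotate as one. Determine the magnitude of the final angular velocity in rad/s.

|ω_f| ≈ 34.8 rad/s

The coupling torques are internal; angular momentum about the shared axis is conserved.
Taking A's sense as positive: L = (1.510)(59.3) − (0.08800)(14.0) − (0.5900)(20.5) = 76.22 kg·m²·rad/s.
Combined I = 1.510 + 0.08800 + 0.5900 = 2.188 kg·m².
ω_f = L / I = 76.22 / 2.188 = 34.83 rad/s.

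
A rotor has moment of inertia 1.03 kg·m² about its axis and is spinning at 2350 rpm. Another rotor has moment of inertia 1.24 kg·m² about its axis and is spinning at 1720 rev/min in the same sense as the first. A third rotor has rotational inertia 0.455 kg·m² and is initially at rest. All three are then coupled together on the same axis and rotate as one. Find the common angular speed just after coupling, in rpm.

|ω_f| ≈ 1670 rpm

No external torque acts about the common axis, so total angular momentum is conserved.
Taking A's sense as positive: L = (1.030)(2350) + (1.240)(1720) = 4553 kg·m²·rpm.
Combined I = 1.030 + 1.240 + 0.4550 = 2.725 kg·m².
ω_f = L / I = 4553 / 2.725 = 1671 rpm.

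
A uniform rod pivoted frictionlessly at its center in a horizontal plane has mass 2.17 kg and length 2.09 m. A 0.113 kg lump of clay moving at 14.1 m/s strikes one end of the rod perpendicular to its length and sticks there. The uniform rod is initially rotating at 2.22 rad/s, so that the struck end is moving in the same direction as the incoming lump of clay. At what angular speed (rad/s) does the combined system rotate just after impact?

About the pivot the impulsive forces during the collision are internal, so angular momentum about that axis is conserved.
I_p = (1/12)(2.17)(2.09)² = 0.7899 kg·m². Taking the sense of the lump of clay's angular momentum as positive, L_{lump} = m v R = (0.113)(14.1)(2.09/2) = 1.665 kg·m²/s.
L_i = +I_p ω_p + m v R = +(0.7899)(2.22) + 1.665 = 3.419 kg·m²/s.
After sticking, I_f = I_p + m R² = 0.7899 + (0.113)(2.09/2)² = 0.9133 kg·m².
ω_f = L_i / I_f = 3.419 / 0.9133 = 3.743 rad/s.

|ω_f| ≈ 3.74 rad/s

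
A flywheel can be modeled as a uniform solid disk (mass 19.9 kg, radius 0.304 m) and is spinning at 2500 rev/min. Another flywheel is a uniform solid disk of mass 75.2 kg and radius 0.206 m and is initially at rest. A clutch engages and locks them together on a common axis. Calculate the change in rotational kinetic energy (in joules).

ΔKE ≈ -20000 J

The coupling torques are internal; angular momentum about the shared axis is conserved.
Moments of inertia: I_A = ½(19.9)(0.304)² = 0.9195 kg·m²; I_B = ½(75.2)(0.206)² = 1.596 kg·m².
Taking A's sense as positive: L = (0.9195)(2500) = 2299 kg·m²·rpm.
Combined I = 0.9195 + 1.596 = 2.515 kg·m².
ω_f = L / I = 2299 / 2.515 = 914.0 rpm.
KE_i = ½ΣIω² = 31510 J; KE_f = ½(2.515)(95.71)² = 11520 J.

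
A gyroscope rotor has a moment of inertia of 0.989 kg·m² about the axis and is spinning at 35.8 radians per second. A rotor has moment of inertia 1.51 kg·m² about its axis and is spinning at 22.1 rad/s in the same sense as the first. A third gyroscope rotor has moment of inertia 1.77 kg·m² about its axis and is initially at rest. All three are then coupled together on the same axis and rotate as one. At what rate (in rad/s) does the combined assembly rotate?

|ω_f| ≈ 16.1 rad/s

No external torque acts about the common axis, so total angular momentum is conserved.
Taking A's sense as positive: L = (0.9890)(35.8) + (1.510)(22.1) = 68.78 kg·m²·rad/s.
Combined I = 0.9890 + 1.510 + 1.770 = 4.269 kg·m².
ω_f = L / I = 68.78 / 4.269 = 16.11 rad/s.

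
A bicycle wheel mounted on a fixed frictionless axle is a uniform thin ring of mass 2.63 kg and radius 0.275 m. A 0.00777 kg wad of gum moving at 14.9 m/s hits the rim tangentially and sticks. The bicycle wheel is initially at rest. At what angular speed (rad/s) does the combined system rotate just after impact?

|ω_f| ≈ 0.160 rad/s

The axle reaction passes through the axle and exerts no torque about it; angular momentum about the axle is conserved through the impact.
I_p = (2.63)(0.275)² = 0.1989 kg·m². Taking the sense of the wad of gum's angular momentum as positive, L_{wad} = m v R = (0.00777)(14.9)(0.275) = 0.03184 kg·m²/s.
L_i = 0 + 0.03184 = 0.03184 kg·m²/s.
After sticking, I_f = I_p + m R² = 0.1989 + (0.00777)(0.275)² = 0.1995 kg·m².
ω_f = L_i / I_f = 0.03184 / 0.1995 = 0.1596 rad/s.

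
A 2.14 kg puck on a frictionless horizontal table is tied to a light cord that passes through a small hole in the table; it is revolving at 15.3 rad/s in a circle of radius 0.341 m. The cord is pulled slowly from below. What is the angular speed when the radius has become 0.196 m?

No torque about the axis ⇒ m r₁² ω₁ = m r₂² ω₂.
ω₂ = ω₁ (r₁/r₂)² = (15.3)(0.341/0.196)² = 46.31 rad/s.

ω₂ ≈ 46.3 rad/s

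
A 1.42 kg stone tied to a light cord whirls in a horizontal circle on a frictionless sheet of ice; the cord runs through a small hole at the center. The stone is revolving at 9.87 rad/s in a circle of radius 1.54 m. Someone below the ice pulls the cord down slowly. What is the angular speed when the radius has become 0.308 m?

ω₂ ≈ 247 rad/s

No torque about the axis ⇒ m r₁² ω₁ = m r₂² ω₂.
ω₂ = ω₁ (r₁/r₂)² = (9.87)(1.54/0.308)² = 246.7 rad/s.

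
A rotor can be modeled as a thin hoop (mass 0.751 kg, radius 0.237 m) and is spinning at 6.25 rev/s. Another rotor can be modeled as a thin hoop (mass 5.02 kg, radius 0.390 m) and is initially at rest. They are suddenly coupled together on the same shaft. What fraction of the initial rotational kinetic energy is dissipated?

The coupling torques are internal; angular momentum about the shared axis is conserved.
Moments of inertia: I_A = (0.751)(0.237)² = 0.04218 kg·m²; I_B = (5.02)(0.390)² = 0.7635 kg·m².
Taking A's sense as positive: L = (0.04218)(6.25) = 0.2636 kg·m²·rev/s.
Combined I = 0.04218 + 0.7635 = 0.8057 kg·m².
ω_f = L / I = 0.2636 / 0.8057 = 0.3272 rev/s.
KE_i = ½ΣIω² = 32.53 J; KE_f = ½(0.8057)(2.056)² = 1.703 J.
Fraction dissipated = (KE_i − KE_f)/KE_i = 0.9476.

fraction ≈ 0.948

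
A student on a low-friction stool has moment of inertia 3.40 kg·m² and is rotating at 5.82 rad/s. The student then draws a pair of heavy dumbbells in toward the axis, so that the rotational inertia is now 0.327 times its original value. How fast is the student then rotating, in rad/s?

No external torque acts about the spin axis, so angular momentum is conserved.
I₂ = 0.327 × 3.40 = 1.112 kg·m².
ω₂ = I₁ω₁ / I₂ = (3.400)(5.82 rad/s) / (1.112) = 17.80 rad/s.

ω₂ ≈ 17.8 rad/s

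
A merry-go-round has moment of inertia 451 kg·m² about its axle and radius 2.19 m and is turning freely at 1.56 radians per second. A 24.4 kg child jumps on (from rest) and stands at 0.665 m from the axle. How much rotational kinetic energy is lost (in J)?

No external torque acts about the axle; L_before = L_after.
Added inertia Σmr² = (24.4)(0.665)² = 10.79 kg·m²; I_f = 451.0 + 10.79 = 461.8 kg·m².
ω_f = I_p ω_i / I_f = (451.0)(1.56) / 461.8 = 1.524 rad/s.
KE_i = ½(451.0)(1.560 rad/s)² = 548.8 J; KE_f = ½(461.8)(1.524)² = 536.0 J.

energy lost ≈ 12.8 J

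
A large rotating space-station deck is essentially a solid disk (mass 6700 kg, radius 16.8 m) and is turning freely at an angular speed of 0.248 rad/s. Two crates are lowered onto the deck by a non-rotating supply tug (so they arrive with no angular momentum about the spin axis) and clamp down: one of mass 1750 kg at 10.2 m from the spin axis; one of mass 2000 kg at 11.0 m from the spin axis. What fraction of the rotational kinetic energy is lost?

The added mass arrives with no angular momentum about the spin axis, and any external torque about the spin axis is negligible, so the system's angular momentum is conserved.
I_p = ½(6700)(16.8)² = 9.455e+05 kg·m².
Added inertia Σmr² = (1750)(10.2)² + (2000)(11.0)² = 4.241e+05 kg·m²; I_f = 9.455e+05 + 4.241e+05 = 1.370e+06 kg·m².
ω_f = I_p ω_i / I_f = (9.455e+05)(0.248) / 1.370e+06 = 0.1712 rad/s.
KE_i = ½(9.455e+05)(0.2480 rad/s)² = 29080 J; KE_f = ½(1.370e+06)(0.1712)² = 20070 J.
Fraction lost = 0.3096.

fraction ≈ 0.310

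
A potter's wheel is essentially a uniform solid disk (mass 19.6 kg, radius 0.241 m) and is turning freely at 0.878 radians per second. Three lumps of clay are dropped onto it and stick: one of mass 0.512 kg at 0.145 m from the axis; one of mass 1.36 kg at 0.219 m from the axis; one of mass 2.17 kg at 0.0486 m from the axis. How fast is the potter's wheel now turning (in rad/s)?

ω_f ≈ 0.768 rad/s

The added mass arrives with no angular momentum about the axis, and any external torque about the axis is negligible, so the system's angular momentum is conserved.
I_p = ½(19.6)(0.241)² = 0.5692 kg·m².
Added inertia Σmr² = (0.512)(0.145)² + (1.36)(0.219)² + (2.17)(0.0486)² = 0.08112 kg·m²; I_f = 0.5692 + 0.08112 = 0.6503 kg·m².
ω_f = I_p ω_i / I_f = (0.5692)(0.878) / 0.6503 = 0.7685 rad/s.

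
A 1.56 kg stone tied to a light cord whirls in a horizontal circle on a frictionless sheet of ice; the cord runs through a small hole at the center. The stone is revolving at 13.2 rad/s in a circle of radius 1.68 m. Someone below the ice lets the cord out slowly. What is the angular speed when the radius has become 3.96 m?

The constraining force is radial, so m r² ω about the center is conserved.
ω₂ = ω₁ (r₁/r₂)² = (13.2)(1.68/3.96)² = 2.376 rad/s.

ω₂ ≈ 2.38 rad/s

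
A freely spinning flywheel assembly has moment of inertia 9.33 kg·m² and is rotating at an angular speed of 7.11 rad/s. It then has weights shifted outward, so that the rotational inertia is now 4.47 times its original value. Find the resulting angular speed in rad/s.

ω₂ ≈ 1.59 rad/s

With no external torque about the axis, L is conserved: I₁ω₁ = I₂ω₂.
I₂ = 4.47 × 9.33 = 41.71 kg·m².
ω₂ = I₁ω₁ / I₂ = (9.330)(7.11 rad/s) / (41.71) = 1.591 rad/s.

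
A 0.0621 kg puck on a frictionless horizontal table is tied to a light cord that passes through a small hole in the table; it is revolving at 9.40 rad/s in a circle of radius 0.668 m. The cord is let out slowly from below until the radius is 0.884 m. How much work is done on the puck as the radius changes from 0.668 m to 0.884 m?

The constraining force is radial, so m r² ω about the center is conserved.
ω₂ = ω₁ (r₁/r₂)² = (9.40)(0.668/0.884)² = 5.368 rad/s.
W = ΔKE = ½m(v₂² − v₁²) = -0.5252 J.

W ≈ -0.525 J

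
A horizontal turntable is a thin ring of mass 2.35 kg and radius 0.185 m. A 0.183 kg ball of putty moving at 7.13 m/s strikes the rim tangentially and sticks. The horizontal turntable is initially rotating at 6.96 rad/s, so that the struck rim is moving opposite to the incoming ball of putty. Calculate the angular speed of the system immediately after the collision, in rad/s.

|ω_f| ≈ 3.67 rad/s

About the axle the impulsive forces during the collision are internal, so angular momentum about that axis is conserved.
I_p = (2.35)(0.185)² = 0.08043 kg·m². Taking the sense of the ball of putty's angular momentum as positive, L_{ball} = m v R = (0.183)(7.13)(0.185) = 0.2414 kg·m²/s.
L_i = −I_p ω_p + m v R = −(0.08043)(6.96) + 0.2414 = -0.3184 kg·m²/s.
After sticking, I_f = I_p + m R² = 0.08043 + (0.183)(0.185)² = 0.08669 kg·m².
ω_f = L_i / I_f = -0.3184 / 0.08669 = -3.673 rad/s.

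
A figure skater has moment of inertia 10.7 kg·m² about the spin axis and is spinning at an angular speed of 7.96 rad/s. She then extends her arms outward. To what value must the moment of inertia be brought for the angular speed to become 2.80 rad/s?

I₂ ≈ 30.4 kg·m²

With no external torque about the axis, L is conserved: I₁ω₁ = I₂ω₂.
I₂ = I₁ω₁ / ω₂ = (10.7)(7.96) / (2.80) = 30.42 kg·m².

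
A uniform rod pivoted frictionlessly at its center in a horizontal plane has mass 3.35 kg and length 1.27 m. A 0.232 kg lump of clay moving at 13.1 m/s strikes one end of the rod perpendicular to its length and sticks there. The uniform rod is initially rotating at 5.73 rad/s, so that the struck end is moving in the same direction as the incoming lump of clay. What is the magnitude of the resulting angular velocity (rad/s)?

|ω_f| ≈ 8.29 rad/s

The axle reaction passes through the pivot and exerts no torque about it; angular momentum about the pivot is conserved through the impact.
I_p = (1/12)(3.35)(1.27)² = 0.4503 kg·m². Taking the sense of the lump of clay's angular momentum as positive, L_{lump} = m v R = (0.232)(13.1)(1.27/2) = 1.930 kg·m²/s.
L_i = +I_p ω_p + m v R = +(0.4503)(5.73) + 1.930 = 4.510 kg·m²/s.
After sticking, I_f = I_p + m R² = 0.4503 + (0.232)(1.27/2)² = 0.5438 kg·m².
ω_f = L_i / I_f = 4.510 / 0.5438 = 8.293 rad/s.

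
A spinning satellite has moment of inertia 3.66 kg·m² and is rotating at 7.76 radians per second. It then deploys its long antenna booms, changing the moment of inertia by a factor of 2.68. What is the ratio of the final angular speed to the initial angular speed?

ω₂/ω₁ ≈ 0.373

No external torque acts about the spin axis, so angular momentum is conserved.
I₂ = 2.68 × 3.66 = 9.809 kg·m².
ω₂/ω₁ = I₁/I₂ = 3.660 / 9.809 = 0.3731.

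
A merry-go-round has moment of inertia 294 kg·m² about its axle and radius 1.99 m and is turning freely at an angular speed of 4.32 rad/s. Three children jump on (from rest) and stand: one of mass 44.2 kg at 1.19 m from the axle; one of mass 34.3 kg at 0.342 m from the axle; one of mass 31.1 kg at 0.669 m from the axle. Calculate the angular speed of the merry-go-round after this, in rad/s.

No external torque acts about the axle; L_before = L_after.
Added inertia Σmr² = (44.2)(1.19)² + (34.3)(0.342)² + (31.1)(0.669)² = 80.52 kg·m²; I_f = 294.0 + 80.52 = 374.5 kg·m².
ω_f = I_p ω_i / I_f = (294.0)(4.32) / 374.5 = 3.391 rad/s.

ω_f ≈ 3.39 rad/s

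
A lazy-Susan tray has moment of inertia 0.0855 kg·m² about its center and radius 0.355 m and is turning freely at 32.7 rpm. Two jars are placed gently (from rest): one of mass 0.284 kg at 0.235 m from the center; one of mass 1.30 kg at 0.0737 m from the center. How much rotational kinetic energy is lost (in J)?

No external torque acts about the center; L_before = L_after.
Added inertia Σmr² = (0.284)(0.235)² + (1.30)(0.0737)² = 0.02275 kg·m²; I_f = 0.08550 + 0.02275 = 0.1082 kg·m².
ω_f = I_p ω_i / I_f = (0.08550)(32.7) / 0.1082 = 25.83 rpm.
KE_i = ½(0.08550)(3.424 rad/s)² = 0.5013 J; KE_f = ½(0.1082)(2.705)² = 0.3960 J.

energy lost ≈ 0.105 J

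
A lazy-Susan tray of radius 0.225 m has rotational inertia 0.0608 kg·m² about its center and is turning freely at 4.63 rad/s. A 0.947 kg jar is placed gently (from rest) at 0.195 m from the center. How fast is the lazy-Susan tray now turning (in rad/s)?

ω_f ≈ 2.91 rad/s

The added mass arrives with no angular momentum about the center, and any external torque about the center is negligible, so the system's angular momentum is conserved.
Added inertia Σmr² = (0.947)(0.195)² = 0.03601 kg·m²; I_f = 0.06080 + 0.03601 = 0.09681 kg·m².
ω_f = I_p ω_i / I_f = (0.06080)(4.63) / 0.09681 = 2.908 rad/s.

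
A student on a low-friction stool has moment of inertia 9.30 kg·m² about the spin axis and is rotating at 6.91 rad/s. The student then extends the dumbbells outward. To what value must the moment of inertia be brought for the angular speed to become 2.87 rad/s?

No external torque acts about the spin axis, so angular momentum is conserved.
I₂ = I₁ω₁ / ω₂ = (9.30)(6.91) / (2.87) = 22.39 kg·m².

I₂ ≈ 22.4 kg·m²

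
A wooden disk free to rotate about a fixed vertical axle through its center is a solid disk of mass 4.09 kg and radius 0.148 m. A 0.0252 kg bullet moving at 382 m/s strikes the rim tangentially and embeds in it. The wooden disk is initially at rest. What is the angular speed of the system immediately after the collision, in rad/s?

The axle reaction passes through the axle and exerts no torque about it; angular momentum about the axle is conserved through the impact.
I_p = ½(4.09)(0.148)² = 0.04479 kg·m². Taking the sense of the bullet's angular momentum as positive, L_{bullet} = m v R = (0.0252)(382)(0.148) = 1.425 kg·m²/s.
L_i = 0 + 1.425 = 1.425 kg·m²/s.
After sticking, I_f = I_p + m R² = 0.04479 + (0.0252)(0.148)² = 0.04535 kg·m².
ω_f = L_i / I_f = 1.425 / 0.04535 = 31.42 rad/s.

|ω_f| ≈ 31.4 rad/s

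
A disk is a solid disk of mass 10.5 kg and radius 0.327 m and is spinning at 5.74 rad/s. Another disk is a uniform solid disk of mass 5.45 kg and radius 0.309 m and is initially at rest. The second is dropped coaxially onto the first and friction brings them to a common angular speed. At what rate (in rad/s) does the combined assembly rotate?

|ω_f| ≈ 3.92 rad/s

No external torque acts about the common axis, so total angular momentum is conserved.
Moments of inertia: I_A = ½(10.5)(0.327)² = 0.5614 kg·m²; I_B = ½(5.45)(0.309)² = 0.2602 kg·m².
Taking A's sense as positive: L = (0.5614)(5.74) = 3.222 kg·m²·rad/s.
Combined I = 0.5614 + 0.2602 = 0.8216 kg·m².
ω_f = L / I = 3.222 / 0.8216 = 3.922 rad/s.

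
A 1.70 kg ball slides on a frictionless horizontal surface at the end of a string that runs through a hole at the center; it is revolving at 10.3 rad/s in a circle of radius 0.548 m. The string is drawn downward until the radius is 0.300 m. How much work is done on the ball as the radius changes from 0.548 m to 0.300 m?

W ≈ 63.3 J

No torque about the axis ⇒ m r₁² ω₁ = m r₂² ω₂.
ω₂ = ω₁ (r₁/r₂)² = (10.3)(0.548/0.300)² = 34.37 rad/s.
W = ΔKE = ½m(v₂² − v₁²) = 63.28 J.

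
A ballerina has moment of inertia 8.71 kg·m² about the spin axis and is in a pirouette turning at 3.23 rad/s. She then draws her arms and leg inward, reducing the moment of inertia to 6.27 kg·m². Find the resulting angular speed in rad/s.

ω₂ ≈ 4.49 rad/s

With no external torque about the axis, L is conserved: I₁ω₁ = I₂ω₂.
ω₂ = I₁ω₁ / I₂ = (8.710)(3.23 rad/s) / (6.270) = 4.487 rad/s.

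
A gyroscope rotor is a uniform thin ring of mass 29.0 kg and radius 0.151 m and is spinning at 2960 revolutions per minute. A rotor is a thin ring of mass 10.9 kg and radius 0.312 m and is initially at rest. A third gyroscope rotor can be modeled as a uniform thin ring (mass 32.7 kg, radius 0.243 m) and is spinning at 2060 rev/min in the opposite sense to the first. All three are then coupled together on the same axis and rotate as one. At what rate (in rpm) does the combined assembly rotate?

No external torque acts about the common axis, so total angular momentum is conserved.
Moments of inertia: I_A = (29.0)(0.151)² = 0.6612 kg·m²; I_B = (10.9)(0.312)² = 1.061 kg·m²; I_C = (32.7)(0.243)² = 1.931 kg·m².
Taking A's sense as positive: L = (0.6612)(2960) − (1.931)(2060) = -2020 kg·m²·rpm.
Combined I = 0.6612 + 1.061 + 1.931 = 3.653 kg·m².
ω_f = L / I = -2020 / 3.653 = -553.1 rpm.

|ω_f| ≈ 553 rpm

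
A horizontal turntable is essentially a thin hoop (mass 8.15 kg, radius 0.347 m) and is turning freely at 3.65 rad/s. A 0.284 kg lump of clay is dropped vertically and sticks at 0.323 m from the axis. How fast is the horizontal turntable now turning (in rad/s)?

No external torque acts about the axis; L_before = L_after.
I_p = (8.15)(0.347)² = 0.9813 kg·m².
Added inertia Σmr² = (0.284)(0.323)² = 0.02963 kg·m²; I_f = 0.9813 + 0.02963 = 1.011 kg·m².
ω_f = I_p ω_i / I_f = (0.9813)(3.65) / 1.011 = 3.543 rad/s.

ω_f ≈ 3.54 rad/s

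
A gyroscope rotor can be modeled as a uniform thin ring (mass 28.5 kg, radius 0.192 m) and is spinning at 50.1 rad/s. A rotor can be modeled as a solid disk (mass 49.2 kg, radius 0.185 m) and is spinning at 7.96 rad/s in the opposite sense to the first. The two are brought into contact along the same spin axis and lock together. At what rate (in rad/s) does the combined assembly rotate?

No external torque acts about the common axis, so total angular momentum is conserved.
Moments of inertia: I_A = (28.5)(0.192)² = 1.051 kg·m²; I_B = ½(49.2)(0.185)² = 0.8419 kg·m².
Taking A's sense as positive: L = (1.051)(50.1) − (0.8419)(7.96) = 45.93 kg·m²·rad/s.
Combined I = 1.051 + 0.8419 = 1.893 kg·m².
ω_f = L / I = 45.93 / 1.893 = 24.27 rad/s.

|ω_f| ≈ 24.3 rad/s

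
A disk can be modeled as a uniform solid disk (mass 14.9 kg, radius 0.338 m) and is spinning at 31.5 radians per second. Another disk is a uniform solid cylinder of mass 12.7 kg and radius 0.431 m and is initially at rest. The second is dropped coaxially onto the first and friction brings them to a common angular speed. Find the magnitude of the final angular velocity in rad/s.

No external torque acts about the common axis, so total angular momentum is conserved.
Moments of inertia: I_A = ½(14.9)(0.338)² = 0.8511 kg·m²; I_B = ½(12.7)(0.431)² = 1.180 kg·m².
Taking A's sense as positive: L = (0.8511)(31.5) = 26.81 kg·m²·rad/s.
Combined I = 0.8511 + 1.180 = 2.031 kg·m².
ω_f = L / I = 26.81 / 2.031 = 13.20 rad/s.

|ω_f| ≈ 13.2 rad/s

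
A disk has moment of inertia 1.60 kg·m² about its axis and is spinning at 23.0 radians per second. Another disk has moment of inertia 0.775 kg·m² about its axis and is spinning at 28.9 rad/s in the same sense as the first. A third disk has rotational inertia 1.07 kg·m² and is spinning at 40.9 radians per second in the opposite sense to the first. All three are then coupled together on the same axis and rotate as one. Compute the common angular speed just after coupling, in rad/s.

|ω_f| ≈ 4.48 rad/s

The coupling torques are internal; angular momentum about the shared axis is conserved.
Taking A's sense as positive: L = (1.600)(23.0) + (0.7750)(28.9) − (1.070)(40.9) = 15.43 kg·m²·rad/s.
Combined I = 1.600 + 0.7750 + 1.070 = 3.445 kg·m².
ω_f = L / I = 15.43 / 3.445 = 4.480 rad/s.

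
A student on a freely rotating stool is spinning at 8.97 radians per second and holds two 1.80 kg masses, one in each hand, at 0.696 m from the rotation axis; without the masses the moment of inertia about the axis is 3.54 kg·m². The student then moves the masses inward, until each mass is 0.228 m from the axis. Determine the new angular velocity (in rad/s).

With no external torque about the axis, L is conserved: I₁ω₁ = I₂ω₂.
I₁ = 3.54 + 2(1.80)(0.696)² = 5.284 kg·m²; I₂ = 3.54 + 2(1.80)(0.228)² = 3.727 kg·m².
ω₂ = I₁ω₁ / I₂ = (5.284)(8.97 rad/s) / (3.727) = 12.72 rad/s.

ω₂ ≈ 12.7 rad/s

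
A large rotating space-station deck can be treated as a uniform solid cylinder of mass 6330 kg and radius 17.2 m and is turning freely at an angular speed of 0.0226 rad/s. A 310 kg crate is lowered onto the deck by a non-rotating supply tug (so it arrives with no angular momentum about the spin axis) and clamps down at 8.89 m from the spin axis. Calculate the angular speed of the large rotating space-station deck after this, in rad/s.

No external torque acts about the spin axis; L_before = L_after.
I_p = ½(6330)(17.2)² = 9.363e+05 kg·m².
Added inertia Σmr² = (310)(8.89)² = 24500 kg·m²; I_f = 9.363e+05 + 24500 = 9.608e+05 kg·m².
ω_f = I_p ω_i / I_f = (9.363e+05)(0.0226) / 9.608e+05 = 0.02202 rad/s.

ω_f ≈ 0.0220 rad/s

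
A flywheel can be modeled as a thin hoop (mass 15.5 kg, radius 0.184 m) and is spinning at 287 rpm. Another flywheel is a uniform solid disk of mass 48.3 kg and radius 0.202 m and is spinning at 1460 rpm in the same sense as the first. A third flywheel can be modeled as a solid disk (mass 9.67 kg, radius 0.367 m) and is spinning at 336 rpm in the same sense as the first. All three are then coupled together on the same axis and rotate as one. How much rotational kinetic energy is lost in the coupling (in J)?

ΔKE lost ≈ 3860 J

The coupling torques are internal; angular momentum about the shared axis is conserved.
Moments of inertia: I_A = (15.5)(0.184)² = 0.5248 kg·m²; I_B = ½(48.3)(0.202)² = 0.9854 kg·m²; I_C = ½(9.67)(0.367)² = 0.6512 kg·m².
Taking A's sense as positive: L = (0.5248)(287) + (0.9854)(1460) + (0.6512)(336) = 1808 kg·m²·rpm.
Combined I = 0.5248 + 0.9854 + 0.6512 = 2.161 kg·m².
ω_f = L / I = 1808 / 2.161 = 836.6 rpm.
KE_i = ½ΣIω² = 12160 J; KE_f = ½(2.161)(87.60)² = 8294 J.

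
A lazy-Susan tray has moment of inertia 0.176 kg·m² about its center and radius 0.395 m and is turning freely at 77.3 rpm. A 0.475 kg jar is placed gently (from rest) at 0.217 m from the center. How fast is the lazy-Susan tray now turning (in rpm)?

ω_f ≈ 68.6 rpm

The added mass arrives with no angular momentum about the center, and any external torque about the center is negligible, so the system's angular momentum is conserved.
Added inertia Σmr² = (0.475)(0.217)² = 0.02237 kg·m²; I_f = 0.1760 + 0.02237 = 0.1984 kg·m².
ω_f = I_p ω_i / I_f = (0.1760)(77.3) / 0.1984 = 68.58 rpm.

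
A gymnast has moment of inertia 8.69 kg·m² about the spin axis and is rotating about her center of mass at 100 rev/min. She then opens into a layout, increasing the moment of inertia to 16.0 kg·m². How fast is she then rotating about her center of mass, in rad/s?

With no external torque about the axis, L is conserved: I₁ω₁ = I₂ω₂.
ω₂ = I₁ω₁ / I₂ = (8.690)(100 rpm) / (16.00) = 54.31 rpm = 5.688 rad/s.

ω₂ ≈ 5.69 rad/s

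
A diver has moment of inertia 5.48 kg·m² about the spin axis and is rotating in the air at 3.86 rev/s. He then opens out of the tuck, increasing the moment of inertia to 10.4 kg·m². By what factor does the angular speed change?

ω₂/ω₁ ≈ 0.527

With no external torque about the axis, L is conserved: I₁ω₁ = I₂ω₂.
ω₂/ω₁ = I₁/I₂ = 5.480 / 10.40 = 0.5269.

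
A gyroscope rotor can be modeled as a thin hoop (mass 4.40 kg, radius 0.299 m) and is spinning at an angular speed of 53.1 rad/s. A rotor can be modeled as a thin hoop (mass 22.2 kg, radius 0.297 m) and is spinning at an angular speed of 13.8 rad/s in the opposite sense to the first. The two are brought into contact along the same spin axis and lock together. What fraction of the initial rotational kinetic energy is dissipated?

fraction ≈ 0.989

The coupling torques are internal; angular momentum about the shared axis is conserved.
Moments of inertia: I_A = (4.40)(0.299)² = 0.3934 kg·m²; I_B = (22.2)(0.297)² = 1.958 kg·m².
Taking A's sense as positive: L = (0.3934)(53.1) − (1.958)(13.8) = -6.136 kg·m²·rad/s.
Combined I = 0.3934 + 1.958 = 2.352 kg·m².
ω_f = L / I = -6.136 / 2.352 = -2.609 rad/s.
KE_i = ½ΣIω² = 741.0 J; KE_f = ½(2.352)(2.609)² = 8.005 J.
Fraction dissipated = (KE_i − KE_f)/KE_i = 0.9892.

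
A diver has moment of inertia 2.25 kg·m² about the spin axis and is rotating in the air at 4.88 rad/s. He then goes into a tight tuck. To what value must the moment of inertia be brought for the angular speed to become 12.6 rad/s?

I₂ ≈ 0.871 kg·m²

With no external torque about the axis, L is conserved: I₁ω₁ = I₂ω₂.
I₂ = I₁ω₁ / ω₂ = (2.25)(4.88) / (12.6) = 0.8714 kg·m².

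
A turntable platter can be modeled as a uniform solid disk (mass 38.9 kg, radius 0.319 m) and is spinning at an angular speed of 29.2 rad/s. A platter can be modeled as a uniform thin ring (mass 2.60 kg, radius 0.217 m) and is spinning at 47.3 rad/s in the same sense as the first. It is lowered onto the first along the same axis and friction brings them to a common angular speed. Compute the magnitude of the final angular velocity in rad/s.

The coupling torques are internal; angular momentum about the shared axis is conserved.
Moments of inertia: I_A = ½(38.9)(0.319)² = 1.979 kg·m²; I_B = (2.60)(0.217)² = 0.1224 kg·m².
Taking A's sense as positive: L = (1.979)(29.2) + (0.1224)(47.3) = 63.59 kg·m²·rad/s.
Combined I = 1.979 + 0.1224 = 2.102 kg·m².
ω_f = L / I = 63.59 / 2.102 = 30.25 rad/s.

|ω_f| ≈ 30.3 rad/s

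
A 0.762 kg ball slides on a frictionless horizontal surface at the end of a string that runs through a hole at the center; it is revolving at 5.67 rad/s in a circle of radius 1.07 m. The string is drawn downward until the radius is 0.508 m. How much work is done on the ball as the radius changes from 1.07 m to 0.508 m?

W ≈ 48.2 J

The constraining force is radial, so m r² ω about the center is conserved.
ω₂ = ω₁ (r₁/r₂)² = (5.67)(1.07/0.508)² = 25.15 rad/s.
W = ΔKE = ½m(v₂² − v₁²) = 48.19 J.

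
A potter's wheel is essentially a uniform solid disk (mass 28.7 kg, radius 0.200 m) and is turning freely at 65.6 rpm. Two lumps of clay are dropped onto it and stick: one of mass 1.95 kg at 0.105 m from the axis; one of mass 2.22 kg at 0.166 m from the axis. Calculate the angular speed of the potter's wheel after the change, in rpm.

The added mass arrives with no angular momentum about the axis, and any external torque about the axis is negligible, so the system's angular momentum is conserved.
I_p = ½(28.7)(0.200)² = 0.5740 kg·m².
Added inertia Σmr² = (1.95)(0.105)² + (2.22)(0.166)² = 0.08267 kg·m²; I_f = 0.5740 + 0.08267 = 0.6567 kg·m².
ω_f = I_p ω_i / I_f = (0.5740)(65.6) / 0.6567 = 57.34 rpm.

ω_f ≈ 57.3 rpm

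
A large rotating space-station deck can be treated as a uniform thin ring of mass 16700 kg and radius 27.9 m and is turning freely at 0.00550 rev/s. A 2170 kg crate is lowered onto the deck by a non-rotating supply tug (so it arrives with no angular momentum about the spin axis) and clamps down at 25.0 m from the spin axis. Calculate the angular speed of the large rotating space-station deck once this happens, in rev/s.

No external torque acts about the spin axis; L_before = L_after.
I_p = (16700)(27.9)² = 1.300e+07 kg·m².
Added inertia Σmr² = (2170)(25.0)² = 1.356e+06 kg·m²; I_f = 1.300e+07 + 1.356e+06 = 1.436e+07 kg·m².
ω_f = I_p ω_i / I_f = (1.300e+07)(0.00550) / 1.436e+07 = 0.004980 rev/s.

ω_f ≈ 0.00498 rev/s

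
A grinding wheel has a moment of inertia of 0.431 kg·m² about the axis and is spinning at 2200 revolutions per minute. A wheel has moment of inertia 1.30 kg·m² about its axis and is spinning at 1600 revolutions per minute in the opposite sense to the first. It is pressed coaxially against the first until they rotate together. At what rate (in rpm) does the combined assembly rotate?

The coupling torques are internal; angular momentum about the shared axis is conserved.
Taking A's sense as positive: L = (0.4310)(2200) − (1.300)(1600) = -1132 kg·m²·rpm.
Combined I = 0.4310 + 1.300 = 1.731 kg·m².
ω_f = L / I = -1132 / 1.731 = -653.8 rpm.

|ω_f| ≈ 654 rpm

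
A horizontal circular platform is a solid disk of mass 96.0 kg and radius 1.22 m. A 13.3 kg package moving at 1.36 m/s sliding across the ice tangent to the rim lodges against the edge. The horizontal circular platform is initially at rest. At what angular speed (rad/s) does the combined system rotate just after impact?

|ω_f| ≈ 0.242 rad/s

The axle reaction passes through the central axle and exerts no torque about it; angular momentum about the central axle is conserved through the impact.
I_p = ½(96.0)(1.22)² = 71.44 kg·m². Taking the sense of the package's angular momentum as positive, L_{package} = m v R = (13.3)(1.36)(1.22) = 22.07 kg·m²/s.
L_i = 0 + 22.07 = 22.07 kg·m²/s.
After sticking, I_f = I_p + m R² = 71.44 + (13.3)(1.22)² = 91.24 kg·m².
ω_f = L_i / I_f = 22.07 / 91.24 = 0.2419 rad/s.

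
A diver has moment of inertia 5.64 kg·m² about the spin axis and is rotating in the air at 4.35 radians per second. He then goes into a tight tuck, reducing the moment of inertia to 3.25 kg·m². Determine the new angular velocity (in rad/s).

Angular momentum about the spin axis is conserved since the torque about it is zero.
ω₂ = I₁ω₁ / I₂ = (5.640)(4.35 rad/s) / (3.250) = 7.549 rad/s.

ω₂ ≈ 7.55 rad/s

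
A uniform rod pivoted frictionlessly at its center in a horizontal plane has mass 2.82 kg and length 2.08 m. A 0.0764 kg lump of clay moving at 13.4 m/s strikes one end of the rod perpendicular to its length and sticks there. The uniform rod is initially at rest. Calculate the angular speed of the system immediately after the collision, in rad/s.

The axle reaction passes through the pivot and exerts no torque about it; angular momentum about the pivot is conserved through the impact.
I_p = (1/12)(2.82)(2.08)² = 1.017 kg·m². Taking the sense of the lump of clay's angular momentum as positive, L_{lump} = m v R = (0.0764)(13.4)(2.08/2) = 1.065 kg·m²/s.
L_i = 0 + 1.065 = 1.065 kg·m²/s.
After sticking, I_f = I_p + m R² = 1.017 + (0.0764)(2.08/2)² = 1.099 kg·m².
ω_f = L_i / I_f = 1.065 / 1.099 = 0.9685 rad/s.

|ω_f| ≈ 0.969 rad/s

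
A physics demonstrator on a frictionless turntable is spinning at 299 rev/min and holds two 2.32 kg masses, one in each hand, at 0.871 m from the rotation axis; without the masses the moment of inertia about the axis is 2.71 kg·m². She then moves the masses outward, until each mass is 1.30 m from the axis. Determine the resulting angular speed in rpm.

ω₂ ≈ 177 rpm

No external torque acts about the spin axis, so angular momentum is conserved.
I₁ = 2.71 + 2(2.32)(0.871)² = 6.230 kg·m²; I₂ = 2.71 + 2(2.32)(1.30)² = 10.55 kg·m².
ω₂ = I₁ω₁ / I₂ = (6.230)(299 rpm) / (10.55) = 176.5 rpm.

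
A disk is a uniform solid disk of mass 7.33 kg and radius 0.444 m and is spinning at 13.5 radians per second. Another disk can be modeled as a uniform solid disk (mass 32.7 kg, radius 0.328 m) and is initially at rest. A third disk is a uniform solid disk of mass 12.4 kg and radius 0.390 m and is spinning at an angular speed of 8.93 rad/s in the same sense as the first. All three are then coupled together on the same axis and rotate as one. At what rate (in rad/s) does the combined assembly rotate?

The coupling torques are internal; angular momentum about the shared axis is conserved.
Moments of inertia: I_A = ½(7.33)(0.444)² = 0.7225 kg·m²; I_B = ½(32.7)(0.328)² = 1.759 kg·m²; I_C = ½(12.4)(0.390)² = 0.9430 kg·m².
Taking A's sense as positive: L = (0.7225)(13.5) + (0.9430)(8.93) = 18.17 kg·m²·rad/s.
Combined I = 0.7225 + 1.759 + 0.9430 = 3.425 kg·m².
ω_f = L / I = 18.17 / 3.425 = 5.307 rad/s.

|ω_f| ≈ 5.31 rad/s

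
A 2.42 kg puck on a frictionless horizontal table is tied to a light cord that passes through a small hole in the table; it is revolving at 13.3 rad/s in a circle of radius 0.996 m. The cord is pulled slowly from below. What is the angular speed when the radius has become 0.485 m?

The constraining force is radial, so m r² ω about the center is conserved.
ω₂ = ω₁ (r₁/r₂)² = (13.3)(0.996/0.485)² = 56.09 rad/s.

ω₂ ≈ 56.1 rad/s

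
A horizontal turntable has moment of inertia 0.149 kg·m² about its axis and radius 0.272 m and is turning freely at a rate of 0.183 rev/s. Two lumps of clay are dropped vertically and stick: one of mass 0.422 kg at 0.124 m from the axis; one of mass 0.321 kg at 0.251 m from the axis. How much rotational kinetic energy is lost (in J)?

energy lost ≈ 0.0150 J

No external torque acts about the axis; L_before = L_after.
Added inertia Σmr² = (0.422)(0.124)² + (0.321)(0.251)² = 0.02671 kg·m²; I_f = 0.1490 + 0.02671 = 0.1757 kg·m².
ω_f = I_p ω_i / I_f = (0.1490)(0.183) / 0.1757 = 0.1552 rev/s.
KE_i = ½(0.1490)(1.150 rad/s)² = 0.09850 J; KE_f = ½(0.1757)(0.9750)² = 0.08352 J.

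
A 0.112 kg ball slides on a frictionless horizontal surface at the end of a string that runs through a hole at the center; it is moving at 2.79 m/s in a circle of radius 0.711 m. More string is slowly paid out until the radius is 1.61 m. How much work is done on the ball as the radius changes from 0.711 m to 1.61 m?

W ≈ -0.351 J

Central (radial) force ⇒ zero torque about the center ⇒ m v r is constant.
v₂ = v₁ r₁ / r₂ = (2.79)(0.711) / (1.61) = 1.232 m/s.
W = ΔKE = ½m(v₂² − v₁²) = -0.3509 J.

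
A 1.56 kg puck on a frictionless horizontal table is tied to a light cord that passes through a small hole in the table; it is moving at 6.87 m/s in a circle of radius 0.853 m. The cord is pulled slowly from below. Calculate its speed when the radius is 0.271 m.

Central (radial) force ⇒ zero torque about the center ⇒ m v r is constant.
v₂ = v₁ r₁ / r₂ = (6.87)(0.853) / (0.271) = 21.62 m/s.

v₂ ≈ 21.6 m/s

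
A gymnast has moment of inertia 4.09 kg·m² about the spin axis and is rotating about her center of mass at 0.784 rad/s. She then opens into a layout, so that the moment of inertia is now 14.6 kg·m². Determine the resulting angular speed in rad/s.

ω₂ ≈ 0.220 rad/s

No external torque acts about the spin axis, so angular momentum is conserved.
ω₂ = I₁ω₁ / I₂ = (4.090)(0.784 rad/s) / (14.60) = 0.2196 rad/s.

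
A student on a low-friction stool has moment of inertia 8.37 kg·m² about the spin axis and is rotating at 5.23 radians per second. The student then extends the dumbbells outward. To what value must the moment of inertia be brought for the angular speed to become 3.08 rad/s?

I₂ ≈ 14.2 kg·m²

Angular momentum about the spin axis is conserved since the torque about it is zero.
I₂ = I₁ω₁ / ω₂ = (8.37)(5.23) / (3.08) = 14.21 kg·m².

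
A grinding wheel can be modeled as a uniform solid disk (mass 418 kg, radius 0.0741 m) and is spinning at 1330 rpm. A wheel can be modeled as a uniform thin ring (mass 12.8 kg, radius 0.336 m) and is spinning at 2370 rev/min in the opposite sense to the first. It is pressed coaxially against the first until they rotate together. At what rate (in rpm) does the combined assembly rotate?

The coupling torques are internal; angular momentum about the shared axis is conserved.
Moments of inertia: I_A = ½(418)(0.0741)² = 1.148 kg·m²; I_B = (12.8)(0.336)² = 1.445 kg·m².
Taking A's sense as positive: L = (1.148)(1330) − (1.445)(2370) = -1899 kg·m²·rpm.
Combined I = 1.148 + 1.445 = 2.593 kg·m².
ω_f = L / I = -1899 / 2.593 = -732.3 rpm.

|ω_f| ≈ 732 rpm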